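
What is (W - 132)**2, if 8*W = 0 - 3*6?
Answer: 288369/16 ≈ 18023.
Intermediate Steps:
W = -9/4 (W = (0 - 3*6)/8 = (0 - 18)/8 = (1/8)*(-18) = -9/4 ≈ -2.2500)
(W - 132)**2 = (-9/4 - 132)**2 = (-537/4)**2 = 288369/16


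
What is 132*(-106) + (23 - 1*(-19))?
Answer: -13950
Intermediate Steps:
132*(-106) + (23 - 1*(-19)) = -13992 + (23 + 19) = -13992 + 42 = -13950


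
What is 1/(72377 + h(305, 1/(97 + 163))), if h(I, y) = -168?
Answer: 1/72209 ≈ 1.3849e-5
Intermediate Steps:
1/(72377 + h(305, 1/(97 + 163))) = 1/(72377 - 168) = 1/72209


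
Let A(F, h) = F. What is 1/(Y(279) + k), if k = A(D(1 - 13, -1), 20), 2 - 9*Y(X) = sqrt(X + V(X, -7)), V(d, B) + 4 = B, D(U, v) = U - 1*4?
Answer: -213/3316 + 3*sqrt(67)/3316 ≈ -0.056829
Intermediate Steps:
D(U, v) = -4 + U (D(U, v) = U - 4 = -4 + U)
V(d, B) = -4 + B
Y(X) = 2/9 - sqrt(-11 + X)/9 (Y(X) = 2/9 - sqrt(X + (-4 - 7))/9 = 2/9 - sqrt(X - 11)/9 = 2/9 - sqrt(-11 + X)/9)
k = -16 (k = -4 + (1 - 13) = -4 - 12 = -16)
1/(Y(279) + k) = 1/((2/9 - sqrt(-11 + 279)/9) - 16) = 1/((2/9 - 2*sqrt(67)/9) - 16) = 1/(-142/9 - 2*sqrt(67)/9)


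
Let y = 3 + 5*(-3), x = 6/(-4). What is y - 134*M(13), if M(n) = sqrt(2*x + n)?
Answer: -12 - 134*sqrt(10) ≈ -435.75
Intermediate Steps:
x = -3/2 (x = 6*(-1/4) = -3/2 ≈ -1.5000)
M(n) = sqrt(-3 + n) (M(n) = sqrt(2*(-3/2) + n) = sqrt(-3 + n))
y = -12 (y = 3 - 15 = -12)
y - 134*M(13) = -12 - 134*sqrt(-3 + 13) = -12 - 134*sqrt(10)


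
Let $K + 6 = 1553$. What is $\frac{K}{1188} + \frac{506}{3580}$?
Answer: $\frac{1534847}{1063260} \approx 1.4435$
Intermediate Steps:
$K = 1547$ ($K = -6 + 1553 = 1547$)
$\frac{K}{1188} + \frac{506}{3580} = \frac{1547}{1188} + \frac{506}{3580} = 1547 \cdot \frac{1}{1188} + 506 \cdot \frac{1}{3580} = \frac{1547}{1188} + \frac{253}{1790} = \frac{1534847}{1063260}$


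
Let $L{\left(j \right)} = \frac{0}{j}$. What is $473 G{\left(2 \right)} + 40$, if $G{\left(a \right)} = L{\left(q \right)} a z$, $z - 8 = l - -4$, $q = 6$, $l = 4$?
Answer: $40$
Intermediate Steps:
$L{\left(j \right)} = 0$
$z = 16$ ($z = 8 + \left(4 - -4\right) = 8 + \left(4 + 4\right) = 8 + 8 = 16$)
$G{\left(a \right)} = 0$ ($G{\left(a \right)} = 0 a 16 = 0 \cdot 16 = 0$)
$473 G{\left(2 \right)} + 40 = 473 \cdot 0 + 40 = 0 + 40 = 40$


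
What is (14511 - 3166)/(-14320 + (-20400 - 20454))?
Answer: -11345/55174 ≈ -0.20562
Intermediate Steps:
(14511 - 3166)/(-14320 + (-20400 - 20454)) = 11345/(-14320 - 40854) = 11345/(-55174) = 11345*(-1/55174) = -11345/55174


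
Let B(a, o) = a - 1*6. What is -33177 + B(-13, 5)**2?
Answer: -32816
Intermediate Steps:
B(a, o) = -6 + a (B(a, o) = a - 6 = -6 + a)
-33177 + B(-13, 5)**2 = -33177 + (-6 - 13)**2 = -33177 + (-19)**2 = -33177 + 361 = -32816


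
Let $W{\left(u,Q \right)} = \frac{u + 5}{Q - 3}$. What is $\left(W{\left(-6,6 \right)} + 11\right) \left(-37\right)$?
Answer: $- \frac{1184}{3} \approx -394.67$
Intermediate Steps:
$W{\left(u,Q \right)} = \frac{5 + u}{-3 + Q}$
$\left(W{\left(-6,6 \right)} + 11\right) \left(-37\right) = \left(\frac{5 - 6}{-3 + 6} + 11\right) \left(-37\right) = \left(\frac{1}{3} \left(-1\right) + 11\right) \left(-37\right) = \left(- \frac{1}{3} + 11\right) \left(-37\right) = \frac{32}{3} \left(-37\right) = - \frac{1184}{3}$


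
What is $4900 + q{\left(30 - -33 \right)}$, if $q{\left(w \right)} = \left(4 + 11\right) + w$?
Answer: $4978$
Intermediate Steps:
$q{\left(w \right)} = 15 + w$
$4900 + q{\left(30 - -33 \right)} = 4900 + \left(15 + \left(30 - -33\right)\right) = 4900 + \left(15 + \left(30 + 33\right)\right) = 4900 + \left(15 + 63\right) = 4900 + 78 = 4978$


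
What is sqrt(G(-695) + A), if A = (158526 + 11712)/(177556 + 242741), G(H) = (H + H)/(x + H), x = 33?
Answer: sqrt(5386277390613139)/46372769 ≈ 1.5826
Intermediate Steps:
G(H) = 2*H/(33 + H) (G(H) = (H + H)/(33 + H) = (2*H)/(33 + H) = 2*H/(33 + H))
A = 56746/140099 (A = 170238/420297 = 170238*(1/420297) = 56746/140099 ≈ 0.40504)
sqrt(G(-695) + A) = sqrt(2*(-695)/(33 - 695) + 56746/140099) = sqrt(2*(-695)/(-662) + 56746/140099) = sqrt(2*(-695)*(-1/662) + 56746/140099) = sqrt(695/331 + 56746/140099) = sqrt(116151731/46372769) = sqrt(5386277390613139)/46372769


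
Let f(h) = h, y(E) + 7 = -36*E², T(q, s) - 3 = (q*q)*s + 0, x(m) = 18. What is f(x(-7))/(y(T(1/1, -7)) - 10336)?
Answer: -18/10919 ≈ -0.0016485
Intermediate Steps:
T(q, s) = 3 + s*q² (T(q, s) = 3 + ((q*q)*s + 0) = 3 + (q²*s + 0) = 3 + (s*q² + 0) = 3 + s*q²)
y(E) = -7 - 36*E²
f(x(-7))/(y(T(1/1, -7)) - 10336) = 18/((-7 - 36*(3 - 7*(1/1)²)²) - 10336) = 18/((-7 - 36*(3 - 7*1²)²) - 10336) = 18/((-7 - 36*(3 - 7*1)²) - 10336) = 18/((-7 - 36*(3 - 7)²) - 10336) = 18/((-7 - 36*(-4)²) - 10336) = 18/((-7 - 36*16) - 10336) = 18/((-7 - 576) - 10336) = 18/(-583 - 10336) = 18/(-10919) = 18*(-1/10919) = -18/10919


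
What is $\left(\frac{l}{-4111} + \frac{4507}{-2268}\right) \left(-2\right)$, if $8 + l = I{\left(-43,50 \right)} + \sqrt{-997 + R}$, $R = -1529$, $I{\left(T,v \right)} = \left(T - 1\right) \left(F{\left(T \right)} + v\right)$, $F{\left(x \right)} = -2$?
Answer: $\frac{13720117}{4661874} + \frac{2 i \sqrt{2526}}{4111} \approx 2.943 + 0.024451 i$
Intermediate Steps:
$I{\left(T,v \right)} = \left(-1 + T\right) \left(-2 + v\right)$ ($I{\left(T,v \right)} = \left(T - 1\right) \left(-2 + v\right) = \left(-1 + T\right) \left(-2 + v\right)$)
$l = -2120 + i \sqrt{2526}$ ($l = -8 + \left(\left(2 - 50 - -86 - 2150\right) + \sqrt{-997 - 1529}\right) = -8 + \left(\left(2 - 50 + 86 - 2150\right) + \sqrt{-2526}\right) = -8 - \left(2112 - i \sqrt{2526}\right) = -2120 + i \sqrt{2526} \approx -2120.0 + 50.259 i$)
$\left(\frac{l}{-4111} + \frac{4507}{-2268}\right) \left(-2\right) = \left(\frac{-2120 + i \sqrt{2526}}{-4111} + \frac{4507}{-2268}\right) \left(-2\right) = \left(\left(-2120 + i \sqrt{2526}\right) \left(- \frac{1}{4111}\right) + 4507 \left(- \frac{1}{2268}\right)\right) \left(-2\right) = \left(\left(\frac{2120}{4111} - \frac{i \sqrt{2526}}{4111}\right) - \frac{4507}{2268}\right) \left(-2\right) = \left(- \frac{13720117}{9323748} - \frac{i \sqrt{2526}}{4111}\right) \left(-2\right) = \frac{13720117}{4661874} + \frac{2 i \sqrt{2526}}{4111}$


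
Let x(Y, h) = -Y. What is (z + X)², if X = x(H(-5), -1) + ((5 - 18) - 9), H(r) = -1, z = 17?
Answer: 16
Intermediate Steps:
X = -21 (X = -1*(-1) + ((5 - 18) - 9) = 1 + (-13 - 9) = 1 - 22 = -21)
(z + X)² = (17 - 21)² = (-4)² = 16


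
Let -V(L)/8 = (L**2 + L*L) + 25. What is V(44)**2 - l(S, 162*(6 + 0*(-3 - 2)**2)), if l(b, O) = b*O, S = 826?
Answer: 971140104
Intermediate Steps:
V(L) = -200 - 16*L**2 (V(L) = -8*((L**2 + L*L) + 25) = -8*((L**2 + L**2) + 25) = -8*(2*L**2 + 25) = -8*(25 + 2*L**2) = -200 - 16*L**2)
l(b, O) = O*b
V(44)**2 - l(S, 162*(6 + 0*(-3 - 2)**2)) = (-200 - 16*44**2)**2 - 162*(6 + 0*(-3 - 2)**2)*826 = (-200 - 16*1936)**2 - 162*(6 + 0*(-5)**2)*826 = (-200 - 30976)**2 - 162*(6 + 0*25)*826 = (-31176)**2 - 162*(6 + 0)*826 = 971942976 - 162*6*826 = 971942976 - 972*826 = 971942976 - 1*802872 = 971942976 - 802872 = 971140104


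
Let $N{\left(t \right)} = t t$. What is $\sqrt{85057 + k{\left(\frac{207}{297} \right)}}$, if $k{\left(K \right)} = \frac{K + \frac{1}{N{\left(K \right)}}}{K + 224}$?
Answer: $\frac{\sqrt{2473933982846585}}{170545} \approx 291.65$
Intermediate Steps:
$N{\left(t \right)} = t^{2}$
$k{\left(K \right)} = \frac{K + \frac{1}{K^{2}}}{224 + K}$ ($k{\left(K \right)} = \frac{K + \frac{1}{K^{2}}}{K + 224} = \frac{K + \frac{1}{K^{2}}}{224 + K}$)
$\sqrt{85057 + k{\left(\frac{207}{297} \right)}} = \sqrt{85057 + \frac{1 + \left(\frac{207}{297}\right)^{3}}{\frac{529}{1089} \left(224 + \frac{207}{297}\right)}} = \sqrt{85057 + \frac{1 + \left(207 \cdot \frac{1}{297}\right)^{3}}{\frac{529}{1089} \left(224 + 207 \cdot \frac{1}{297}\right)}} = \sqrt{85057 + \frac{1 + \left(\frac{23}{33}\right)^{3}}{\frac{529}{1089} \left(224 + \frac{23}{33}\right)}} = \sqrt{85057 + \frac{1089 \left(1 + \frac{12167}{35937}\right)}{529 \cdot \frac{7415}{33}}} = \sqrt{85057 + \frac{1089}{529} \cdot \frac{33}{7415} \cdot \frac{48104}{35937}} = \sqrt{85057 + \frac{48104}{3922535}} = \sqrt{\frac{333639107599}{3922535}} = \frac{\sqrt{2473933982846585}}{170545}$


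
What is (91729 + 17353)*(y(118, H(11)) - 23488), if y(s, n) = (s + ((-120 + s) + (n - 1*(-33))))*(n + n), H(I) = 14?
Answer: -2064267768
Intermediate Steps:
y(s, n) = 2*n*(-87 + n + 2*s) (y(s, n) = (s + ((-120 + s) + (n + 33)))*(2*n) = (s + ((-120 + s) + (33 + n)))*(2*n) = (s + (-87 + n + s))*(2*n) = (-87 + n + 2*s)*(2*n) = 2*n*(-87 + n + 2*s))
(91729 + 17353)*(y(118, H(11)) - 23488) = (91729 + 17353)*(2*14*(-87 + 14 + 2*118) - 23488) = 109082*(2*14*(-87 + 14 + 236) - 23488) = 109082*(2*14*163 - 23488) = 109082*(4564 - 23488) = 109082*(-18924) = -2064267768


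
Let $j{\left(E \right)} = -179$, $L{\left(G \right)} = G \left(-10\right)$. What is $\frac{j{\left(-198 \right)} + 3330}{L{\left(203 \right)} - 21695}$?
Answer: $- \frac{3151}{23725} \approx -0.13281$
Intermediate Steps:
$L{\left(G \right)} = - 10 G$
$\frac{j{\left(-198 \right)} + 3330}{L{\left(203 \right)} - 21695} = \frac{-179 + 3330}{\left(-10\right) 203 - 21695} = \frac{3151}{-2030 - 21695} = \frac{3151}{-23725} = 3151 \left(- \frac{1}{23725}\right) = - \frac{3151}{23725}$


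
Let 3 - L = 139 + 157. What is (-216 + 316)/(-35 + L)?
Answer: -25/82 ≈ -0.30488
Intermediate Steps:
L = -293 (L = 3 - (139 + 157) = 3 - 1*296 = 3 - 296 = -293)
(-216 + 316)/(-35 + L) = (-216 + 316)/(-35 - 293) = 100/(-328) = 100*(-1/328) = -25/82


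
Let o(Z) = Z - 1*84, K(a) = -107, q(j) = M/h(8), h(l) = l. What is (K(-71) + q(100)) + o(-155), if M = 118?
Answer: -1325/4 ≈ -331.25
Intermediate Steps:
q(j) = 59/4 (q(j) = 118/8 = 118*(1/8) = 59/4)
o(Z) = -84 + Z (o(Z) = Z - 84 = -84 + Z)
(K(-71) + q(100)) + o(-155) = (-107 + 59/4) + (-84 - 155) = -369/4 - 239 = -1325/4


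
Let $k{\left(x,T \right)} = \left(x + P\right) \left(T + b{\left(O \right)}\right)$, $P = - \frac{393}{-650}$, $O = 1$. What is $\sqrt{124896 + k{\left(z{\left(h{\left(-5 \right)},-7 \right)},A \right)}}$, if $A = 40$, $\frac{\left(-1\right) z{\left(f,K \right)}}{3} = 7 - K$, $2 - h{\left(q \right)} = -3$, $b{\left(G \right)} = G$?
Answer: $\frac{\sqrt{2082059538}}{130} \approx 351.0$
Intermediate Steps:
$h{\left(q \right)} = 5$ ($h{\left(q \right)} = 2 - -3 = 2 + 3 = 5$)
$P = \frac{393}{650}$ ($P = \left(-393\right) \left(- \frac{1}{650}\right) = \frac{393}{650} \approx 0.60462$)
$z{\left(f,K \right)} = -21 + 3 K$ ($z{\left(f,K \right)} = - 3 \left(7 - K\right) = -21 + 3 K$)
$k{\left(x,T \right)} = \left(1 + T\right) \left(\frac{393}{650} + x\right)$ ($k{\left(x,T \right)} = \left(x + \frac{393}{650}\right) \left(T + 1\right) = \left(\frac{393}{650} + x\right) \left(1 + T\right) = \left(1 + T\right) \left(\frac{393}{650} + x\right)$)
$\sqrt{124896 + k{\left(z{\left(h{\left(-5 \right)},-7 \right)},A \right)}} = \sqrt{124896 + \left(\frac{393}{650} + \left(-21 + 3 \left(-7\right)\right) + \frac{393}{650} \cdot 40 + 40 \left(-21 + 3 \left(-7\right)\right)\right)} = \sqrt{124896 + \left(\frac{393}{650} - 42 + \frac{1572}{65} + 40 \left(-21 - 21\right)\right)} = \sqrt{124896 + \left(\frac{393}{650} - 42 + \frac{1572}{65} + 40 \left(-42\right)\right)} = \sqrt{124896 + \left(\frac{393}{650} - 42 + \frac{1572}{65} - 1680\right)} = \sqrt{124896 - \frac{1103187}{650}} = \sqrt{\frac{80079213}{650}} = \frac{\sqrt{2082059538}}{130}$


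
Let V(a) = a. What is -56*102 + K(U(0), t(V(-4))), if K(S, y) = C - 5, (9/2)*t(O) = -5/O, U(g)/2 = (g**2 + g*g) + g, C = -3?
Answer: -5720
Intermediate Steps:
U(g) = 2*g + 4*g**2 (U(g) = 2*((g**2 + g*g) + g) = 2*((g**2 + g**2) + g) = 2*(2*g**2 + g) = 2*(g + 2*g**2) = 2*g + 4*g**2)
t(O) = -10/(9*O) (t(O) = 2*(-5/O)/9 = -10/(9*O))
K(S, y) = -8 (K(S, y) = -3 - 5 = -8)
-56*102 + K(U(0), t(V(-4))) = -56*102 - 8 = -5712 - 8 = -5720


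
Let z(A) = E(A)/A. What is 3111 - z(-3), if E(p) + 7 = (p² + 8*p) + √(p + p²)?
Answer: 9311/3 + √6/3 ≈ 3104.5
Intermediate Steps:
E(p) = -7 + p² + √(p + p²) + 8*p (E(p) = -7 + ((p² + 8*p) + √(p + p²)) = -7 + (p² + √(p + p²) + 8*p) = -7 + p² + √(p + p²) + 8*p)
z(A) = (-7 + A² + √(A*(1 + A)) + 8*A)/A
3111 - z(-3) = 3111 - (8 - 3 - 7/(-3) + √(-3 + (-3)²)/(-3)) = 3111 - (8 - 3 - 7*(-⅓) - √(-3 + 9)/3) = 3111 - (8 - 3 + 7/3 - √6/3) = 3111 - (22/3 - √6/3) = 3111 + (-22/3 + √6/3) = 9311/3 + √6/3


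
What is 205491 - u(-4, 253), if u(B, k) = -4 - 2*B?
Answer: 205487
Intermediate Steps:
205491 - u(-4, 253) = 205491 - (-4 - 2*(-4)) = 205491 - (-4 + 8) = 205491 - 1*4 = 205491 - 4 = 205487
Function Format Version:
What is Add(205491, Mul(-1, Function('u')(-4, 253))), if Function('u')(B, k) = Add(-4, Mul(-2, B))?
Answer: 205487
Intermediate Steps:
Add(205491, Mul(-1, Function('u')(-4, 253))) = Add(205491, Mul(-1, Add(-4, Mul(-2, -4)))) = Add(205491, Mul(-1, Add(-4, 8))) = Add(205491, Mul(-1, 4)) = Add(205491, -4) = 205487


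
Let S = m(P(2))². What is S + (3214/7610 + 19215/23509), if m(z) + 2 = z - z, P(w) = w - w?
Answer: 468699018/89451745 ≈ 5.2397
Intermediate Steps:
P(w) = 0
m(z) = -2 (m(z) = -2 + (z - z) = -2 + 0 = -2)
S = 4 (S = (-2)² = 4)
S + (3214/7610 + 19215/23509) = 4 + (3214/7610 + 19215/23509) = 4 + (3214*(1/7610) + 19215*(1/23509)) = 4 + (1607/3805 + 19215/23509) = 4 + 110892038/89451745 = 468699018/89451745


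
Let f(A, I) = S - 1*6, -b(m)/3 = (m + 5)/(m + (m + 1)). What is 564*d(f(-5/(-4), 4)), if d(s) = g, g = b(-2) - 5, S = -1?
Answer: -1128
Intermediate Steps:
b(m) = -3*(5 + m)/(1 + 2*m) (b(m) = -3*(m + 5)/(m + (m + 1)) = -3*(5 + m)/(m + (1 + m)) = -3*(5 + m)/(1 + 2*m))
f(A, I) = -7 (f(A, I) = -1 - 1*6 = -1 - 6 = -7)
g = -2 (g = 3*(-5 - 1*(-2))/(1 + 2*(-2)) - 5 = 3*(-5 + 2)/(1 - 4) - 5 = 3*(-3)/(-3) - 5 = 3*(-1/3)*(-3) - 5 = 3 - 5 = -2)
d(s) = -2
564*d(f(-5/(-4), 4)) = 564*(-2) = -1128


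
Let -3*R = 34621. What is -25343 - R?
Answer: -41408/3 ≈ -13803.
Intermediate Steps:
R = -34621/3 (R = -⅓*34621 = -34621/3 ≈ -11540.)
-25343 - R = -25343 - 1*(-34621/3) = -25343 + 34621/3 = -41408/3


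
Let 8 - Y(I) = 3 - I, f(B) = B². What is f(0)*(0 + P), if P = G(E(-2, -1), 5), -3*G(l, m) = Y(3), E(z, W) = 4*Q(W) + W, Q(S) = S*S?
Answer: 0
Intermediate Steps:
Q(S) = S²
Y(I) = 5 + I (Y(I) = 8 - (3 - I) = 8 + (-3 + I) = 5 + I)
E(z, W) = W + 4*W² (E(z, W) = 4*W² + W = W + 4*W²)
G(l, m) = -8/3 (G(l, m) = -(5 + 3)/3 = -⅓*8 = -8/3)
P = -8/3 ≈ -2.6667
f(0)*(0 + P) = 0²*(0 - 8/3) = 0*(-8/3) = 0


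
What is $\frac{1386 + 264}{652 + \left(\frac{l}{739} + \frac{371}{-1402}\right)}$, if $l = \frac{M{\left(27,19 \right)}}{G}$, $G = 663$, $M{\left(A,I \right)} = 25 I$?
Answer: $\frac{1133417528100}{447690545431} \approx 2.5317$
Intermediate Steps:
$l = \frac{475}{663}$ ($l = \frac{25 \cdot 19}{663} = 475 \cdot \frac{1}{663} = \frac{475}{663} \approx 0.71644$)
$\frac{1386 + 264}{652 + \left(\frac{l}{739} + \frac{371}{-1402}\right)} = \frac{1386 + 264}{652 + \left(\frac{475}{663 \cdot 739} + \frac{371}{-1402}\right)} = \frac{1650}{652 + \left(\frac{475}{663} \cdot \frac{1}{739} + 371 \left(- \frac{1}{1402}\right)\right)} = \frac{1650}{652 + \left(\frac{475}{489957} - \frac{371}{1402}\right)} = \frac{1650}{652 - \frac{181108097}{686919714}} = \frac{1650}{\frac{447690545431}{686919714}} = 1650 \cdot \frac{686919714}{447690545431} = \frac{1133417528100}{447690545431}$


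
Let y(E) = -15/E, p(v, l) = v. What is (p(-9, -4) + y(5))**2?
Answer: 144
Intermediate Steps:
(p(-9, -4) + y(5))**2 = (-9 - 15/5)**2 = (-9 - 15*1/5)**2 = (-9 - 3)**2 = (-12)**2 = 144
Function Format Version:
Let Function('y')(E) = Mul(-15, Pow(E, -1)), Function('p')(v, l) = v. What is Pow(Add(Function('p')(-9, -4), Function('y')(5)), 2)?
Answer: 144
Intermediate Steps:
Pow(Add(Function('p')(-9, -4), Function('y')(5)), 2) = Pow(Add(-9, Mul(-15, Pow(5, -1))), 2) = Pow(Add(-9, Mul(-15, Rational(1, 5))), 2) = Pow(Add(-9, -3), 2) = Pow(-12, 2) = 144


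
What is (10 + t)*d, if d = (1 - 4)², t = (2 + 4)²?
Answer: 414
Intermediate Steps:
t = 36 (t = 6² = 36)
d = 9 (d = (-3)² = 9)
(10 + t)*d = (10 + 36)*9 = 46*9 = 414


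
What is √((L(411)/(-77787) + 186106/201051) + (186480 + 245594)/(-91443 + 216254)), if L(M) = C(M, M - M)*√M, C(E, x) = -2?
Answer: √(22930897120420402825446834540 + 134377850715422249502726*√411)/72294017296041 ≈ 2.0948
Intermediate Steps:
L(M) = -2*√M
√((L(411)/(-77787) + 186106/201051) + (186480 + 245594)/(-91443 + 216254)) = √((-2*√411/(-77787) + 186106/201051) + (186480 + 245594)/(-91443 + 216254)) = √((-2*√411*(-1/77787) + 186106*(1/201051)) + 432074/124811) = √((2*√411/77787 + 186106/201051) + 432074*(1/124811)) = √((186106/201051 + 2*√411/77787) + 432074/124811) = √(110096985740/25093376361 + 2*√411/77787)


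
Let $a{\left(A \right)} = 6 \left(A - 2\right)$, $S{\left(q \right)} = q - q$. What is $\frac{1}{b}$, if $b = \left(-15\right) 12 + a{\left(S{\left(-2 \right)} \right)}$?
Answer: $- \frac{1}{192} \approx -0.0052083$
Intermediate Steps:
$S{\left(q \right)} = 0$
$a{\left(A \right)} = -12 + 6 A$ ($a{\left(A \right)} = 6 \left(-2 + A\right) = -12 + 6 A$)
$b = -192$ ($b = \left(-15\right) 12 + \left(-12 + 6 \cdot 0\right) = -180 + \left(-12 + 0\right) = -180 - 12 = -192$)
$\frac{1}{b} = \frac{1}{-192} = - \frac{1}{192}$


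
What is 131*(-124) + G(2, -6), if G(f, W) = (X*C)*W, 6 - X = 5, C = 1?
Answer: -16250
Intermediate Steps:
X = 1 (X = 6 - 1*5 = 6 - 5 = 1)
G(f, W) = W (G(f, W) = (1*1)*W = 1*W = W)
131*(-124) + G(2, -6) = 131*(-124) - 6 = -16244 - 6 = -16250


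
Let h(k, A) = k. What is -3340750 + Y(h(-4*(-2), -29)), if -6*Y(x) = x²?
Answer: -10022282/3 ≈ -3.3408e+6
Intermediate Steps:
Y(x) = -x²/6
-3340750 + Y(h(-4*(-2), -29)) = -3340750 - (-4*(-2))²/6 = -3340750 - ⅙*8² = -3340750 - ⅙*64 = -3340750 - 32/3 = -10022282/3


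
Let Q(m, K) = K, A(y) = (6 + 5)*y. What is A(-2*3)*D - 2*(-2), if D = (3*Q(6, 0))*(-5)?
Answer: 4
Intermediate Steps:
A(y) = 11*y
D = 0 (D = (3*0)*(-5) = 0*(-5) = 0)
A(-2*3)*D - 2*(-2) = (11*(-2*3))*0 - 2*(-2) = (11*(-6))*0 + 4 = -66*0 + 4 = 0 + 4 = 4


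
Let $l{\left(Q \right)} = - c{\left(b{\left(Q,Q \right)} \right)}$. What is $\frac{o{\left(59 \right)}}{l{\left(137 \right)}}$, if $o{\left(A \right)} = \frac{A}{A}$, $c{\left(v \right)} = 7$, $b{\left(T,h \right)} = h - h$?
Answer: $- \frac{1}{7} \approx -0.14286$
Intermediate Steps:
$b{\left(T,h \right)} = 0$
$o{\left(A \right)} = 1$
$l{\left(Q \right)} = -7$ ($l{\left(Q \right)} = \left(-1\right) 7 = -7$)
$\frac{o{\left(59 \right)}}{l{\left(137 \right)}} = 1 \frac{1}{-7} = 1 \left(- \frac{1}{7}\right) = - \frac{1}{7}$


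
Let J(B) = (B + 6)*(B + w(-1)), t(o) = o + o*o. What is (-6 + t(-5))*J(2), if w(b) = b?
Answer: 112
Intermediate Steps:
t(o) = o + o**2
J(B) = (-1 + B)*(6 + B) (J(B) = (B + 6)*(B - 1) = (6 + B)*(-1 + B) = (-1 + B)*(6 + B))
(-6 + t(-5))*J(2) = (-6 - 5*(1 - 5))*(-6 + 2**2 + 5*2) = (-6 - 5*(-4))*(-6 + 4 + 10) = (-6 + 20)*8 = 14*8 = 112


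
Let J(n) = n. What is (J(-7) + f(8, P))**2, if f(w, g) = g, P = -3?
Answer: 100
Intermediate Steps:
(J(-7) + f(8, P))**2 = (-7 - 3)**2 = (-10)**2 = 100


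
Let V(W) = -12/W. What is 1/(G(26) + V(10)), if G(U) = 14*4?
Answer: 5/274 ≈ 0.018248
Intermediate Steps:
G(U) = 56
1/(G(26) + V(10)) = 1/(56 - 12/10) = 1/(56 - 12*⅒) = 1/(56 - 6/5) = 1/(274/5) = 5/274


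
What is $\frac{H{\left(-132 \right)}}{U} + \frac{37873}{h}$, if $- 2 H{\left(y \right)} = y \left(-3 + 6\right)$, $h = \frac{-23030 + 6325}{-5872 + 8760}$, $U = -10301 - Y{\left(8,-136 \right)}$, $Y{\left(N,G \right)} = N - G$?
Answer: $- \frac{228489682454}{34896745} \approx -6547.6$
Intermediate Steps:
$U = -10445$ ($U = -10301 - \left(8 - -136\right) = -10301 - \left(8 + 136\right) = -10301 - 144 = -10445$)
$h = - \frac{16705}{2888} \approx -5.7843$
$H{\left(y \right)} = - \frac{3 y}{2}$ ($H{\left(y \right)} = - \frac{y \left(-3 + 6\right)}{2} = - \frac{y 3}{2} = - \frac{3 y}{2}$)
$\frac{H{\left(-132 \right)}}{U} + \frac{37873}{h} = \frac{\left(- \frac{3}{2}\right) \left(-132\right)}{-10445} + \frac{37873}{- \frac{16705}{2888}} = 198 \left(- \frac{1}{10445}\right) + 37873 \left(- \frac{2888}{16705}\right) = - \frac{198}{10445} - \frac{109377224}{16705} = - \frac{228489682454}{34896745}$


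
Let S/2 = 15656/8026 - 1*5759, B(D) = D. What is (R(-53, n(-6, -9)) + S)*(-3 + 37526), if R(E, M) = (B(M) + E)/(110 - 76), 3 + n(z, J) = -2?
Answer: -29478808115669/68221 ≈ -4.3211e+8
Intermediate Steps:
n(z, J) = -5 (n(z, J) = -3 - 2 = -5)
R(E, M) = E/34 + M/34 (R(E, M) = (M + E)/(110 - 76) = (E + M)/34 = (E + M)*(1/34) = E/34 + M/34)
S = -46206078/4013 (S = 2*(15656/8026 - 1*5759) = 2*(15656*(1/8026) - 5759) = 2*(7828/4013 - 5759) = 2*(-23103039/4013) = -46206078/4013 ≈ -11514.)
(R(-53, n(-6, -9)) + S)*(-3 + 37526) = (((1/34)*(-53) + (1/34)*(-5)) - 46206078/4013)*(-3 + 37526) = ((-53/34 - 5/34) - 46206078/4013)*37523 = (-29/17 - 46206078/4013)*37523 = -785619703/68221*37523 = -29478808115669/68221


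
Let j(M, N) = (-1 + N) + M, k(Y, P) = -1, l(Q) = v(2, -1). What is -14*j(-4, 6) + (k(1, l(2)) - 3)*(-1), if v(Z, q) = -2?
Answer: -10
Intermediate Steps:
l(Q) = -2
j(M, N) = -1 + M + N
-14*j(-4, 6) + (k(1, l(2)) - 3)*(-1) = -14*(-1 - 4 + 6) + (-1 - 3)*(-1) = -14*1 - 4*(-1) = -14 + 4 = -10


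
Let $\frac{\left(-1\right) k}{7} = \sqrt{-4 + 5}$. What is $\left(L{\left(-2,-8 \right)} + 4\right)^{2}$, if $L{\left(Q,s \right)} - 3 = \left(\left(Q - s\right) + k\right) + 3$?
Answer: $81$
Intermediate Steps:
$k = -7$ ($k = - 7 \sqrt{-4 + 5} = - 7 \sqrt{1} = \left(-7\right) 1 = -7$)
$L{\left(Q,s \right)} = -1 + Q - s$ ($L{\left(Q,s \right)} = 3 - \left(4 + s - Q\right) = -1 + Q - s$)
$\left(L{\left(-2,-8 \right)} + 4\right)^{2} = \left(\left(-1 - 2 - -8\right) + 4\right)^{2} = \left(\left(-1 - 2 + 8\right) + 4\right)^{2} = \left(5 + 4\right)^{2} = 9^{2} = 81$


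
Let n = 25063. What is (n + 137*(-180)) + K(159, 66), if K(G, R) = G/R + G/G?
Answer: 8941/22 ≈ 406.41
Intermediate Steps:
K(G, R) = 1 + G/R (K(G, R) = G/R + 1 = 1 + G/R)
(n + 137*(-180)) + K(159, 66) = (25063 + 137*(-180)) + (159 + 66)/66 = (25063 - 24660) + (1/66)*225 = 403 + 75/22 = 8941/22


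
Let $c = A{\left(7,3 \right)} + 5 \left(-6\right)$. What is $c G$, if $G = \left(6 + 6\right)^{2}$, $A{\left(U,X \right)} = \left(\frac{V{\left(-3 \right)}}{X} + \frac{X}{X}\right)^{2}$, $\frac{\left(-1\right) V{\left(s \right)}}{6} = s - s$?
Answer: $-4176$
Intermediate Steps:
$V{\left(s \right)} = 0$ ($V{\left(s \right)} = - 6 \left(s - s\right) = \left(-6\right) 0 = 0$)
$A{\left(U,X \right)} = 1$ ($A{\left(U,X \right)} = \left(\frac{0}{X} + \frac{X}{X}\right)^{2} = \left(0 + 1\right)^{2} = 1^{2} = 1$)
$G = 144$ ($G = 12^{2} = 144$)
$c = -29$ ($c = 1 + 5 \left(-6\right) = 1 - 30 = -29$)
$c G = \left(-29\right) 144 = -4176$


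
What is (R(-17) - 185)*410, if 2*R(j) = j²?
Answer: -16605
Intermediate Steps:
R(j) = j²/2
(R(-17) - 185)*410 = ((½)*(-17)² - 185)*410 = ((½)*289 - 185)*410 = (289/2 - 185)*410 = -81/2*410 = -16605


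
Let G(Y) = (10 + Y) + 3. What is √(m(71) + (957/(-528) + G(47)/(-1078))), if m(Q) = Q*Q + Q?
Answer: √484767547/308 ≈ 71.485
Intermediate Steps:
m(Q) = Q + Q² (m(Q) = Q² + Q = Q + Q²)
G(Y) = 13 + Y
√(m(71) + (957/(-528) + G(47)/(-1078))) = √(71*(1 + 71) + (957/(-528) + (13 + 47)/(-1078))) = √(71*72 + (957*(-1/528) + 60*(-1/1078))) = √(5112 + (-29/16 - 30/539)) = √(5112 - 16111/8624) = √(44069777/8624) = √484767547/308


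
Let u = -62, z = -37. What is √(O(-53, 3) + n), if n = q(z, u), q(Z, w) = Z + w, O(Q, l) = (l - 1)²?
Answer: I*√95 ≈ 9.7468*I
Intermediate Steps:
O(Q, l) = (-1 + l)²
n = -99 (n = -37 - 62 = -99)
√(O(-53, 3) + n) = √((-1 + 3)² - 99) = √(2² - 99) = √(4 - 99) = √(-95) = I*√95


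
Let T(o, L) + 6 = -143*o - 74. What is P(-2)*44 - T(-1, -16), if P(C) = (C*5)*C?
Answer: 817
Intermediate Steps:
P(C) = 5*C² (P(C) = (5*C)*C = 5*C²)
T(o, L) = -80 - 143*o (T(o, L) = -6 + (-143*o - 74) = -6 + (-74 - 143*o) = -80 - 143*o)
P(-2)*44 - T(-1, -16) = (5*(-2)²)*44 - (-80 - 143*(-1)) = (5*4)*44 - (-80 + 143) = 20*44 - 1*63 = 880 - 63 = 817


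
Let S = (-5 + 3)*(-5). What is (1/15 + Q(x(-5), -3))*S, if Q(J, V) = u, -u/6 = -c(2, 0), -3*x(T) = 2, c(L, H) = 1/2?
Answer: 92/3 ≈ 30.667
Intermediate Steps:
c(L, H) = 1/2
S = 10 (S = -2*(-5) = 10)
x(T) = -2/3 (x(T) = -1/3*2 = -2/3)
u = 3 (u = -(-6)/2 = -6*(-1/2) = 3)
Q(J, V) = 3
(1/15 + Q(x(-5), -3))*S = (1/15 + 3)*10 = (46/15)*10 = 92/3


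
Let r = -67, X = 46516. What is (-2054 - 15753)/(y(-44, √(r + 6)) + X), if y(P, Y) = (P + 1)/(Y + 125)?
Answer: 17807*(-√61 + 125*I)/(-5814457*I + 46516*√61) ≈ -0.38282 + 1.762e-7*I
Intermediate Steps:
y(P, Y) = (1 + P)/(125 + Y)
(-2054 - 15753)/(y(-44, √(r + 6)) + X) = (-2054 - 15753)/((1 - 44)/(125 + √(-67 + 6)) + 46516) = -17807/(-43/(125 + √(-61)) + 46516) = -17807/(-43/(125 + I*√61) + 46516) = -17807/(46516 - 43/(125 + I*√61))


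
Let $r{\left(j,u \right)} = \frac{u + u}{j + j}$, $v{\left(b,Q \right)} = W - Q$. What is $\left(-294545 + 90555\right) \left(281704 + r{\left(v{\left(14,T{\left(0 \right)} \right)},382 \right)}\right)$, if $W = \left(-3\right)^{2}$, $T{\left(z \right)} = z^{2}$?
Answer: $- \frac{517261114820}{9} \approx -5.7473 \cdot 10^{10}$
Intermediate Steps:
$W = 9$
$v{\left(b,Q \right)} = 9 - Q$
$r{\left(j,u \right)} = \frac{u}{j}$ ($r{\left(j,u \right)} = \frac{2 u}{2 j} = 2 u \frac{1}{2 j} = \frac{u}{j}$)
$\left(-294545 + 90555\right) \left(281704 + r{\left(v{\left(14,T{\left(0 \right)} \right)},382 \right)}\right) = \left(-294545 + 90555\right) \left(281704 + \frac{382}{9 - 0^{2}}\right) = - 203990 \left(281704 + \frac{382}{9 - 0}\right) = - 203990 \left(281704 + \frac{382}{9 + 0}\right) = - 203990 \left(281704 + \frac{382}{9}\right) = \left(-203990\right) \frac{2535718}{9} = - \frac{517261114820}{9}$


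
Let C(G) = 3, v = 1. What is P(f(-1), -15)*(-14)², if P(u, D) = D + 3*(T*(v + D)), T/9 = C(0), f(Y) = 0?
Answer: -225204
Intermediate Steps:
T = 27 (T = 9*3 = 27)
P(u, D) = 81 + 82*D (P(u, D) = D + 3*(27*(1 + D)) = D + 3*(27 + 27*D) = D + (81 + 81*D) = 81 + 82*D)
P(f(-1), -15)*(-14)² = (81 + 82*(-15))*(-14)² = (81 - 1230)*196 = -1149*196 = -225204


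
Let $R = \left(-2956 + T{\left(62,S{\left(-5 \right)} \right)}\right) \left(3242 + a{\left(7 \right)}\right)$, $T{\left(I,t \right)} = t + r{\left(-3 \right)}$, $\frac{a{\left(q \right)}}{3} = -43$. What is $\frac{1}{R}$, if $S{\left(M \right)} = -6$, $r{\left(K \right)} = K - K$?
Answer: $- \frac{1}{9220706} \approx -1.0845 \cdot 10^{-7}$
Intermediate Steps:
$r{\left(K \right)} = 0$
$a{\left(q \right)} = -129$ ($a{\left(q \right)} = 3 \left(-43\right) = -129$)
$T{\left(I,t \right)} = t$ ($T{\left(I,t \right)} = t + 0 = t$)
$R = -9220706$ ($R = \left(-2956 - 6\right) \left(3242 - 129\right) = \left(-2962\right) 3113 = -9220706$)
$\frac{1}{R} = \frac{1}{-9220706} = - \frac{1}{9220706}$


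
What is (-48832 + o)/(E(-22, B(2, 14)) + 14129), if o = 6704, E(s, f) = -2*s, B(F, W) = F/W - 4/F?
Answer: -42128/14173 ≈ -2.9724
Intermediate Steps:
B(F, W) = -4/F + F/W
(-48832 + o)/(E(-22, B(2, 14)) + 14129) = (-48832 + 6704)/(-2*(-22) + 14129) = -42128/(44 + 14129) = -42128/14173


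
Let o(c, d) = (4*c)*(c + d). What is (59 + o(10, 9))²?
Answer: 670761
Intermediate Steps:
o(c, d) = 4*c*(c + d)
(59 + o(10, 9))² = (59 + 4*10*(10 + 9))² = (59 + 4*10*19)² = (59 + 760)² = 819² = 670761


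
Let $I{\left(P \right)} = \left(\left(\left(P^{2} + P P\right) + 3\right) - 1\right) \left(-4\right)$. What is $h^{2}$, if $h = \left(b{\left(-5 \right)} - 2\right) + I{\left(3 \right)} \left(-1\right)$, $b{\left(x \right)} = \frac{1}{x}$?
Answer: $\frac{151321}{25} \approx 6052.8$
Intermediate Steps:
$I{\left(P \right)} = -8 - 8 P^{2}$ ($I{\left(P \right)} = \left(\left(\left(P^{2} + P^{2}\right) + 3\right) - 1\right) \left(-4\right) = \left(\left(2 P^{2} + 3\right) - 1\right) \left(-4\right) = \left(\left(3 + 2 P^{2}\right) - 1\right) \left(-4\right) = \left(2 + 2 P^{2}\right) \left(-4\right) = -8 - 8 P^{2}$)
$h = \frac{389}{5}$ ($h = \left(\frac{1}{-5} - 2\right) + \left(-8 - 8 \cdot 3^{2}\right) \left(-1\right) = \left(- \frac{1}{5} - 2\right) + \left(-8 - 72\right) \left(-1\right) = - \frac{11}{5} + \left(-8 - 72\right) \left(-1\right) = - \frac{11}{5} - -80 = - \frac{11}{5} + 80 = \frac{389}{5} \approx 77.8$)
$h^{2} = \left(\frac{389}{5}\right)^{2} = \frac{151321}{25}$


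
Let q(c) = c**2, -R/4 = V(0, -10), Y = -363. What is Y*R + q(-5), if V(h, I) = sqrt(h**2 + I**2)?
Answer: 14545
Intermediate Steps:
V(h, I) = sqrt(I**2 + h**2)
R = -40 (R = -4*sqrt((-10)**2 + 0**2) = -4*sqrt(100 + 0) = -4*sqrt(100) = -4*10 = -40)
Y*R + q(-5) = -363*(-40) + (-5)**2 = 14520 + 25 = 14545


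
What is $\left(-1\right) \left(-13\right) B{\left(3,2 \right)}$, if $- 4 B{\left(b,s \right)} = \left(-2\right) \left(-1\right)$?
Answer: $- \frac{13}{2} \approx -6.5$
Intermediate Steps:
$B{\left(b,s \right)} = - \frac{1}{2}$ ($B{\left(b,s \right)} = - \frac{\left(-2\right) \left(-1\right)}{4} = \left(- \frac{1}{4}\right) 2 = - \frac{1}{2}$)
$\left(-1\right) \left(-13\right) B{\left(3,2 \right)} = \left(-1\right) \left(-13\right) \left(- \frac{1}{2}\right) = 13 \left(- \frac{1}{2}\right) = - \frac{13}{2}$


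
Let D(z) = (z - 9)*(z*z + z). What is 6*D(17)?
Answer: 14688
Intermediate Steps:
D(z) = (-9 + z)*(z + z²) (D(z) = (-9 + z)*(z² + z) = (-9 + z)*(z + z²))
6*D(17) = 6*(17*(-9 + 17² - 8*17)) = 6*(17*(-9 + 289 - 136)) = 6*(17*144) = 6*2448 = 14688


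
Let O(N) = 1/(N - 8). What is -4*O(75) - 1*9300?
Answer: -623104/67 ≈ -9300.1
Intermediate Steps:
O(N) = 1/(-8 + N)
-4*O(75) - 1*9300 = -4/(-8 + 75) - 1*9300 = -4/67 - 9300 = -623104/67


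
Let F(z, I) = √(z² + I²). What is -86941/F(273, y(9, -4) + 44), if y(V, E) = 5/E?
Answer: -347764*√135745/407235 ≈ -314.63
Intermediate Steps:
F(z, I) = √(I² + z²)
-86941/F(273, y(9, -4) + 44) = -86941/√((5/(-4) + 44)² + 273²) = -86941/√((5*(-¼) + 44)² + 74529) = -86941/√((-5/4 + 44)² + 74529) = -86941/√((171/4)² + 74529) = -86941/√(29241/16 + 74529) = -86941*4*√135745/407235 = -347764*√135745/407235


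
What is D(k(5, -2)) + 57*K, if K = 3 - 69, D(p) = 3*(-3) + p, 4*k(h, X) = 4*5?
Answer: -3766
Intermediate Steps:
k(h, X) = 5 (k(h, X) = (4*5)/4 = (¼)*20 = 5)
D(p) = -9 + p
K = -66
D(k(5, -2)) + 57*K = (-9 + 5) + 57*(-66) = -4 - 3762 = -3766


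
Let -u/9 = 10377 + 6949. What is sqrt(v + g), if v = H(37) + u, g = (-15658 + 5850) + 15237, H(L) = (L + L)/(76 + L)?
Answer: I*sqrt(1921789983)/113 ≈ 387.95*I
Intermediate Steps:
u = -155934 (u = -9*(10377 + 6949) = -9*17326 = -155934)
H(L) = 2*L/(76 + L) (H(L) = (2*L)/(76 + L) = 2*L/(76 + L))
g = 5429 (g = -9808 + 15237 = 5429)
v = -17620468/113 (v = 2*37/(76 + 37) - 155934 = 2*37/113 - 155934 = 2*37*(1/113) - 155934 = 74/113 - 155934 = -17620468/113 ≈ -1.5593e+5)
sqrt(v + g) = sqrt(-17620468/113 + 5429) = sqrt(-17006991/113) = I*sqrt(1921789983)/113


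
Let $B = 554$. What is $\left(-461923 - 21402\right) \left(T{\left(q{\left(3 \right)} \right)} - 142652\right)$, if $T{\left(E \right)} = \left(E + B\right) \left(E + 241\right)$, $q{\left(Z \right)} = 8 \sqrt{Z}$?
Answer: $4323825450 - 3073947000 \sqrt{3} \approx -1.0004 \cdot 10^{9}$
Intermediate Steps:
$T{\left(E \right)} = \left(241 + E\right) \left(554 + E\right)$ ($T{\left(E \right)} = \left(E + 554\right) \left(E + 241\right) = \left(554 + E\right) \left(241 + E\right) = \left(241 + E\right) \left(554 + E\right)$)
$\left(-461923 - 21402\right) \left(T{\left(q{\left(3 \right)} \right)} - 142652\right) = \left(-461923 - 21402\right) \left(\left(133514 + \left(8 \sqrt{3}\right)^{2} + 795 \cdot 8 \sqrt{3}\right) - 142652\right) = - 483325 \left(\left(133514 + 192 + 6360 \sqrt{3}\right) - 142652\right) = - 483325 \left(\left(133706 + 6360 \sqrt{3}\right) - 142652\right) = - 483325 \left(-8946 + 6360 \sqrt{3}\right) = 4323825450 - 3073947000 \sqrt{3}$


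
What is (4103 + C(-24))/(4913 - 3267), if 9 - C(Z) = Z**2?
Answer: 1768/823 ≈ 2.1482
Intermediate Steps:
C(Z) = 9 - Z**2
(4103 + C(-24))/(4913 - 3267) = (4103 + (9 - 1*(-24)**2))/(4913 - 3267) = (4103 + (9 - 1*576))/1646 = (4103 + (9 - 576))*(1/1646) = (4103 - 567)*(1/1646) = 3536*(1/1646) = 1768/823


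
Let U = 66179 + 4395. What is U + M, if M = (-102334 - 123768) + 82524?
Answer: -73004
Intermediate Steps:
U = 70574
M = -143578 (M = -226102 + 82524 = -143578)
U + M = 70574 - 143578 = -73004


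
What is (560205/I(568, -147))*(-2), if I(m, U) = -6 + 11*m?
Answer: -560205/3121 ≈ -179.50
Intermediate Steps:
(560205/I(568, -147))*(-2) = (560205/(-6 + 11*568))*(-2) = (560205/(-6 + 6248))*(-2) = (560205/6242)*(-2) = -560205/3121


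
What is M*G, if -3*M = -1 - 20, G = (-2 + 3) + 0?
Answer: 7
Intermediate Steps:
G = 1 (G = 1 + 0 = 1)
M = 7 (M = -(-1 - 20)/3 = -⅓*(-21) = 7)
M*G = 7*1 = 7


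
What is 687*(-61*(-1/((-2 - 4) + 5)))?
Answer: -41907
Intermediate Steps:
687*(-61*(-1/((-2 - 4) + 5))) = 687*(-61*(-1/(-6 + 5))) = 687*(-61/((-1*(-1)))) = 687*(-61/1) = 687*(-61*1) = 687*(-61) = -41907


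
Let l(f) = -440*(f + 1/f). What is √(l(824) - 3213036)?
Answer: I*√37933503629/103 ≈ 1890.9*I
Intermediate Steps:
l(f) = -440*f - 440/f
√(l(824) - 3213036) = √((-440*824 - 440/824) - 3213036) = √((-362560 - 440*1/824) - 3213036) = √((-362560 - 55/103) - 3213036) = √(-37343735/103 - 3213036) = √(-368286443/103) = I*√37933503629/103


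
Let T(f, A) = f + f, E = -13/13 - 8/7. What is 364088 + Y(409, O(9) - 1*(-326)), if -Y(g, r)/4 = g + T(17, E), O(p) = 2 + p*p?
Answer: 362316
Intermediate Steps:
E = -15/7 (E = -13*1/13 - 8*⅐ = -1 - 8/7 = -15/7 ≈ -2.1429)
O(p) = 2 + p²
T(f, A) = 2*f
Y(g, r) = -136 - 4*g (Y(g, r) = -4*(g + 2*17) = -4*(g + 34) = -4*(34 + g) = -136 - 4*g)
364088 + Y(409, O(9) - 1*(-326)) = 364088 + (-136 - 4*409) = 364088 + (-136 - 1636) = 364088 - 1772 = 362316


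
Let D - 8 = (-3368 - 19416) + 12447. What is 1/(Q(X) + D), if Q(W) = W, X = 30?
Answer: -1/10299 ≈ -9.7097e-5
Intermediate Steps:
D = -10329 (D = 8 + ((-3368 - 19416) + 12447) = 8 + (-22784 + 12447) = 8 - 10337 = -10329)
1/(Q(X) + D) = 1/(30 - 10329) = 1/(-10299) = -1/10299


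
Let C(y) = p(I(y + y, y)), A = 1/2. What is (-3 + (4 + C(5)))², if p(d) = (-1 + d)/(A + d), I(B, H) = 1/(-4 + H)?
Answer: 1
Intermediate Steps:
A = ½ ≈ 0.50000
p(d) = (-1 + d)/(½ + d)
C(y) = 2*(-1 + 1/(-4 + y))/(1 + 2/(-4 + y))
(-3 + (4 + C(5)))² = (-3 + (4 + 2*(5 - 1*5)/(-2 + 5)))² = (-3 + (4 + 2*(5 - 5)/3))² = (-3 + (4 + 2*(⅓)*0))² = (-3 + (4 + 0))² = (-3 + 4)² = 1² = 1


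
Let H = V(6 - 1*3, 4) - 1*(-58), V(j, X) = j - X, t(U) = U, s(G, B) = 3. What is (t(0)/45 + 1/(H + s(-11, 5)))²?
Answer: 1/3600 ≈ 0.00027778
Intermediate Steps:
H = 57 (H = ((6 - 1*3) - 1*4) - 1*(-58) = ((6 - 3) - 4) + 58 = (3 - 4) + 58 = -1 + 58 = 57)
(t(0)/45 + 1/(H + s(-11, 5)))² = (0/45 + 1/(57 + 3))² = (0*(1/45) + 1/60)² = (0 + 1/60)² = (1/60)² = 1/3600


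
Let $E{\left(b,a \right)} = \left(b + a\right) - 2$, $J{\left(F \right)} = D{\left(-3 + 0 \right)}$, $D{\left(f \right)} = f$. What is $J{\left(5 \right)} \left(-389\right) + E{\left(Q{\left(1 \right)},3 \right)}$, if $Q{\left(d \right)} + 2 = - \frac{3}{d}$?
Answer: $1163$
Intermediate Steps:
$Q{\left(d \right)} = -2 - \frac{3}{d}$
$J{\left(F \right)} = -3$ ($J{\left(F \right)} = -3 + 0 = -3$)
$E{\left(b,a \right)} = -2 + a + b$ ($E{\left(b,a \right)} = \left(a + b\right) - 2 = -2 + a + b$)
$J{\left(5 \right)} \left(-389\right) + E{\left(Q{\left(1 \right)},3 \right)} = \left(-3\right) \left(-389\right) - \left(1 + 3\right) = 1167 - 4 = 1163$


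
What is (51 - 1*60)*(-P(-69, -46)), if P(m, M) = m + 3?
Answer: -594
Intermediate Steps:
P(m, M) = 3 + m
(51 - 1*60)*(-P(-69, -46)) = (51 - 1*60)*(-(3 - 69)) = (51 - 60)*(-1*(-66)) = -9*66 = -594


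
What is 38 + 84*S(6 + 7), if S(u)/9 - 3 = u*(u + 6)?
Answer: 189038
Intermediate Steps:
S(u) = 27 + 9*u*(6 + u) (S(u) = 27 + 9*(u*(u + 6)) = 27 + 9*(u*(6 + u)) = 27 + 9*u*(6 + u))
38 + 84*S(6 + 7) = 38 + 84*(27 + 9*(6 + 7)**2 + 54*(6 + 7)) = 38 + 84*(27 + 9*13**2 + 54*13) = 38 + 84*(27 + 9*169 + 702) = 38 + 84*(27 + 1521 + 702) = 38 + 84*2250 = 38 + 189000 = 189038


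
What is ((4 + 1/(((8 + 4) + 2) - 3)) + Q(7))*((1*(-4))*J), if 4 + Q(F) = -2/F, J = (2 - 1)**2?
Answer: 60/77 ≈ 0.77922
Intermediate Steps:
J = 1 (J = 1**2 = 1)
Q(F) = -4 - 2/F
((4 + 1/(((8 + 4) + 2) - 3)) + Q(7))*((1*(-4))*J) = ((4 + 1/(((8 + 4) + 2) - 3)) + (-4 - 2/7))*((1*(-4))*1) = ((4 + 1/((12 + 2) - 3)) + (-4 - 2*1/7))*(-4*1) = ((4 + 1/(14 - 3)) + (-4 - 2/7))*(-4) = ((4 + 1/11) - 30/7)*(-4) = (45/11 - 30/7)*(-4) = -15/77*(-4) = 60/77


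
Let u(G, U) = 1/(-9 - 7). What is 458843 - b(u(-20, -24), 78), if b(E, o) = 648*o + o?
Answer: 408221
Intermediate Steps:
u(G, U) = -1/16 (u(G, U) = 1/(-16) = -1/16)
b(E, o) = 649*o
458843 - b(u(-20, -24), 78) = 458843 - 649*78 = 458843 - 1*50622 = 458843 - 50622 = 408221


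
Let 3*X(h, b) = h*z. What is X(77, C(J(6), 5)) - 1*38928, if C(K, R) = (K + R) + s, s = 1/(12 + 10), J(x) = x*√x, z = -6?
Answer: -39082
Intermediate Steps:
J(x) = x^(3/2)
s = 1/22 ≈ 0.045455
C(K, R) = 1/22 + K + R (C(K, R) = (K + R) + 1/22 = 1/22 + K + R)
X(h, b) = -2*h (X(h, b) = (h*(-6))/3 = (-6*h)/3 = -2*h)
X(77, C(J(6), 5)) - 1*38928 = -2*77 - 1*38928 = -154 - 38928 = -39082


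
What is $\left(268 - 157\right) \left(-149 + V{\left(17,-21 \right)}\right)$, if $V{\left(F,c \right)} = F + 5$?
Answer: $-14097$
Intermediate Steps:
$V{\left(F,c \right)} = 5 + F$
$\left(268 - 157\right) \left(-149 + V{\left(17,-21 \right)}\right) = \left(268 - 157\right) \left(-149 + \left(5 + 17\right)\right) = 111 \left(-149 + 22\right) = 111 \left(-127\right) = -14097$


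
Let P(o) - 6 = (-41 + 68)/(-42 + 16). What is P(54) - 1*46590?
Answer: -1211211/26 ≈ -46585.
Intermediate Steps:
P(o) = 129/26 (P(o) = 6 + (-41 + 68)/(-42 + 16) = 6 + 27/(-26) = 6 + 27*(-1/26) = 6 - 27/26 = 129/26)
P(54) - 1*46590 = 129/26 - 1*46590 = 129/26 - 46590 = -1211211/26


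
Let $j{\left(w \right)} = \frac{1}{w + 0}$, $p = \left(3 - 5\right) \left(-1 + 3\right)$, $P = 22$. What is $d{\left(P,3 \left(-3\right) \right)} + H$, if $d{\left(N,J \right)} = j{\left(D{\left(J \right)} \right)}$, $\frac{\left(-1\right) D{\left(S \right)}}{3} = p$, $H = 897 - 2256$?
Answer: $- \frac{16307}{12} \approx -1358.9$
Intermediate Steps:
$p = -4$ ($p = \left(-2\right) 2 = -4$)
$H = -1359$ ($H = 897 - 2256 = -1359$)
$D{\left(S \right)} = 12$ ($D{\left(S \right)} = \left(-3\right) \left(-4\right) = 12$)
$j{\left(w \right)} = \frac{1}{w}$
$d{\left(N,J \right)} = \frac{1}{12}$
$d{\left(P,3 \left(-3\right) \right)} + H = \frac{1}{12} - 1359 = - \frac{16307}{12}$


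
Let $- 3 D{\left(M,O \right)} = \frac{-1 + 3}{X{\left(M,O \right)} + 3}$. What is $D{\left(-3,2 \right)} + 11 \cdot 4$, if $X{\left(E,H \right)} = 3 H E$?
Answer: $\frac{1982}{45} \approx 44.044$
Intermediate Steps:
$X{\left(E,H \right)} = 3 E H$
$D{\left(M,O \right)} = - \frac{2}{3 \left(3 + 3 M O\right)}$ ($D{\left(M,O \right)} = - \frac{\left(-1 + 3\right) \frac{1}{3 M O + 3}}{3} = - \frac{2 \frac{1}{3 + 3 M O}}{3} = - \frac{2}{3 \left(3 + 3 M O\right)}$)
$D{\left(-3,2 \right)} + 11 \cdot 4 = - \frac{2}{9 + 9 \left(-3\right) 2} + 11 \cdot 4 = - \frac{2}{9 - 54} + 44 = - \frac{2}{-45} + 44 = \left(-2\right) \left(- \frac{1}{45}\right) + 44 = \frac{2}{45} + 44 = \frac{1982}{45}$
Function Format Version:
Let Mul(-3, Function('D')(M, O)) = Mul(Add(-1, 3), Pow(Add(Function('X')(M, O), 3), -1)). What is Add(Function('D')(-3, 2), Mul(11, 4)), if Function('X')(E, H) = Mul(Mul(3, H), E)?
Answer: Rational(1982, 45) ≈ 44.044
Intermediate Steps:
Function('X')(E, H) = Mul(3, E, H)
Function('D')(M, O) = Mul(Rational(-2, 3), Pow(Add(3, Mul(3, M, O)), -1)) (Function('D')(M, O) = Mul(Rational(-1, 3), Mul(Add(-1, 3), Pow(Add(Mul(3, M, O), 3), -1))) = Mul(Rational(-1, 3), Mul(2, Pow(Add(3, Mul(3, M, O)), -1))) = Mul(Rational(-2, 3), Pow(Add(3, Mul(3, M, O)), -1)))
Add(Function('D')(-3, 2), Mul(11, 4)) = Add(Mul(-2, Pow(Add(9, Mul(9, -3, 2)), -1)), Mul(11, 4)) = Add(Mul(-2, Pow(Add(9, -54), -1)), 44) = Add(Mul(-2, Pow(-45, -1)), 44) = Add(Mul(-2, Rational(-1, 45)), 44) = Add(Rational(2, 45), 44) = Rational(1982, 45)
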